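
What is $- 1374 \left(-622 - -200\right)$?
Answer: $579828$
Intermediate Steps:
$- 1374 \left(-622 - -200\right) = - 1374 \left(-622 + \left(-310 + 510\right)\right) = - 1374 \left(-622 + 200\right) = \left(-1374\right) \left(-422\right) = 579828$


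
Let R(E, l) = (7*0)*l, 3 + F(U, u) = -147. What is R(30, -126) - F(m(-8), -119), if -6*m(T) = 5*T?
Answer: 150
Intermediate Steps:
m(T) = -5*T/6
F(U, u) = -150 (F(U, u) = -3 - 147 = -150)
R(E, l) = 0 (R(E, l) = 0*l = 0)
R(30, -126) - F(m(-8), -119) = 0 - 1*(-150) = 0 + 150 = 150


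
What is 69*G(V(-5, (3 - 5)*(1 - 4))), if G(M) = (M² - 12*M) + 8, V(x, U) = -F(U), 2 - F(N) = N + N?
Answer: -828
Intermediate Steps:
F(N) = 2 - 2*N (F(N) = 2 - (N + N) = 2 - 2*N)
V(x, U) = -2 + 2*U (V(x, U) = -(2 - 2*U) = -2 + 2*U)
G(M) = 8 + M² - 12*M
69*G(V(-5, (3 - 5)*(1 - 4))) = 69*(8 + (-2 + 2*((3 - 5)*(1 - 4)))² - 12*(-2 + 2*((3 - 5)*(1 - 4)))) = 69*(8 + (-2 + 2*(-2*(-3)))² - 12*(-2 + 2*(-2*(-3)))) = 69*(8 + (-2 + 2*6)² - 12*(-2 + 2*6)) = 69*(8 + (-2 + 12)² - 12*(-2 + 12)) = 69*(8 + 10² - 12*10) = 69*(8 + 100 - 120) = 69*(-12) = -828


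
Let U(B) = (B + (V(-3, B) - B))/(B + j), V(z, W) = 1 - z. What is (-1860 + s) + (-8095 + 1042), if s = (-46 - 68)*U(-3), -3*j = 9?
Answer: -8837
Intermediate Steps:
j = -3 (j = -⅓*9 = -3)
U(B) = 4/(-3 + B) (U(B) = (B + ((1 - 1*(-3)) - B))/(B - 3) = (B + ((1 + 3) - B))/(-3 + B) = (B + (4 - B))/(-3 + B) = 4/(-3 + B))
s = 76 (s = (-46 - 68)*(4/(-3 - 3)) = -456/(-6) = -456*(-1)/6 = -114*(-⅔) = 76)
(-1860 + s) + (-8095 + 1042) = (-1860 + 76) + (-8095 + 1042) = -1784 - 7053 = -8837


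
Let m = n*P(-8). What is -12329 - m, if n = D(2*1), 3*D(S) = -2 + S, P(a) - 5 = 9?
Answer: -12329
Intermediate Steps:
P(a) = 14 (P(a) = 5 + 9 = 14)
D(S) = -⅔ + S/3 (D(S) = (-2 + S)/3 = -⅔ + S/3)
n = 0 (n = -⅔ + (2*1)/3 = -⅔ + (⅓)*2 = -⅔ + ⅔ = 0)
m = 0 (m = 0*14 = 0)
-12329 - m = -12329 - 1*0 = -12329 + 0 = -12329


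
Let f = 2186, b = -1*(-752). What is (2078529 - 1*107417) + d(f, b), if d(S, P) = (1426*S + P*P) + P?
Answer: 5654604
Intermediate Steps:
b = 752
d(S, P) = P + P² + 1426*S (d(S, P) = (1426*S + P²) + P = (P² + 1426*S) + P = P + P² + 1426*S)
(2078529 - 1*107417) + d(f, b) = (2078529 - 1*107417) + (752 + 752² + 1426*2186) = (2078529 - 107417) + (752 + 565504 + 3117236) = 1971112 + 3683492 = 5654604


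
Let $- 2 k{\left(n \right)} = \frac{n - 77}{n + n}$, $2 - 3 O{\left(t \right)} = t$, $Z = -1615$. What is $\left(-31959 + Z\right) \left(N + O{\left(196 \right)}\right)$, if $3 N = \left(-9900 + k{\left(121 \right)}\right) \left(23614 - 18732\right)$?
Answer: $\frac{17849845940384}{33} \approx 5.409 \cdot 10^{11}$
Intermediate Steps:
$O{\left(t \right)} = \frac{2}{3} - \frac{t}{3}$
$k{\left(n \right)} = - \frac{-77 + n}{4 n}$ ($k{\left(n \right)} = - \frac{\left(n - 77\right) \frac{1}{n + n}}{2} = - \frac{\left(-77 + n\right) \frac{1}{2 n}}{2} = - \frac{\frac{1}{2} \frac{1}{n} \left(-77 + n\right)}{2} = - \frac{-77 + n}{4 n}$)
$N = - \frac{531654682}{33}$ ($N = \frac{\left(-9900 + \frac{77 - 121}{4 \cdot 121}\right) \left(23614 - 18732\right)}{3} = \frac{\left(-9900 + \frac{1}{4} \cdot \frac{1}{121} \left(77 - 121\right)\right) 4882}{3} = \frac{\left(-9900 + \frac{1}{4} \cdot \frac{1}{121} \left(-44\right)\right) 4882}{3} = \frac{\left(-9900 - \frac{1}{11}\right) 4882}{3} = \frac{\left(- \frac{108901}{11}\right) 4882}{3} = \frac{1}{3} \left(- \frac{531654682}{11}\right) = - \frac{531654682}{33} \approx -1.6111 \cdot 10^{7}$)
$\left(-31959 + Z\right) \left(N + O{\left(196 \right)}\right) = \left(-31959 - 1615\right) \left(- \frac{531654682}{33} + \left(\frac{2}{3} - \frac{196}{3}\right)\right) = - 33574 \left(- \frac{531654682}{33} + \left(\frac{2}{3} - \frac{196}{3}\right)\right) = - 33574 \left(- \frac{531654682}{33} - \frac{194}{3}\right) = \left(-33574\right) \left(- \frac{531656816}{33}\right) = \frac{17849845940384}{33}$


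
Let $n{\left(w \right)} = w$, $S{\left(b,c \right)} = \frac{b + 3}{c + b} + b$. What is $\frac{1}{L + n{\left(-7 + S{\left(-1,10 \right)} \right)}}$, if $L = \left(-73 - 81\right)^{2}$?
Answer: $\frac{9}{213374} \approx 4.2179 \cdot 10^{-5}$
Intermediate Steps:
$S{\left(b,c \right)} = b + \frac{3 + b}{b + c}$ ($S{\left(b,c \right)} = \frac{3 + b}{b + c} + b = b + \frac{3 + b}{b + c}$)
$L = 23716$ ($L = \left(-154\right)^{2} = 23716$)
$\frac{1}{L + n{\left(-7 + S{\left(-1,10 \right)} \right)}} = \frac{1}{23716 - \left(7 - \frac{3 - 1 + \left(-1\right)^{2} - 10}{-1 + 10}\right)} = \frac{1}{23716 - \left(7 - \frac{3 - 1 + 1 - 10}{9}\right)} = \frac{1}{23716 + \left(-7 + \frac{1}{9} \left(-7\right)\right)} = \frac{1}{23716 - \frac{70}{9}} = \frac{1}{\frac{213374}{9}} = \frac{9}{213374}$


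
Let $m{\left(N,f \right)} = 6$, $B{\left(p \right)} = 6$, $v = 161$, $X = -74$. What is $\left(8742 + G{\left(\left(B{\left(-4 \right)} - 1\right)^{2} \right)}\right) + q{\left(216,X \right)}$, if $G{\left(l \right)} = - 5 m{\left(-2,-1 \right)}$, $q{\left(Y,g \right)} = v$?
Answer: $8873$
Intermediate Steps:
$q{\left(Y,g \right)} = 161$
$G{\left(l \right)} = -30$ ($G{\left(l \right)} = \left(-5\right) 6 = -30$)
$\left(8742 + G{\left(\left(B{\left(-4 \right)} - 1\right)^{2} \right)}\right) + q{\left(216,X \right)} = \left(8742 - 30\right) + 161 = 8712 + 161 = 8873$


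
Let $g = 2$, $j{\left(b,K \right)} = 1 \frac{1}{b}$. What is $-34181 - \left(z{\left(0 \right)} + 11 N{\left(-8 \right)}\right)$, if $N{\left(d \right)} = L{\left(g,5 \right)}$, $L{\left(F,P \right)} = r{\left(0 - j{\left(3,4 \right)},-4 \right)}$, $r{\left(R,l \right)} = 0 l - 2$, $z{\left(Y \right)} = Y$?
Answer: $-34159$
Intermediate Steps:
$j{\left(b,K \right)} = \frac{1}{b}$
$r{\left(R,l \right)} = -2$ ($r{\left(R,l \right)} = 0 - 2 = -2$)
$L{\left(F,P \right)} = -2$
$N{\left(d \right)} = -2$
$-34181 - \left(z{\left(0 \right)} + 11 N{\left(-8 \right)}\right) = -34181 - \left(0 + 11 \left(-2\right)\right) = -34181 - \left(0 - 22\right) = -34181 - -22 = -34181 + 22 = -34159$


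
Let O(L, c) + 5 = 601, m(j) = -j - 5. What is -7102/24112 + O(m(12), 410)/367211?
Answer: -1296780885/4427095816 ≈ -0.29292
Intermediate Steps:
m(j) = -5 - j
O(L, c) = 596 (O(L, c) = -5 + 601 = 596)
-7102/24112 + O(m(12), 410)/367211 = -7102/24112 + 596/367211 = -7102*1/24112 + 596*(1/367211) = -3551/12056 + 596/367211 = -1296780885/4427095816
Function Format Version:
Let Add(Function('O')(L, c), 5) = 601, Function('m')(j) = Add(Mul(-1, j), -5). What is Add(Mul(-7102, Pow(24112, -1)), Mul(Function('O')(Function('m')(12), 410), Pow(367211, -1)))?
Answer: Rational(-1296780885, 4427095816) ≈ -0.29292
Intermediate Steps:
Function('m')(j) = Add(-5, Mul(-1, j))
Function('O')(L, c) = 596 (Function('O')(L, c) = Add(-5, 601) = 596)
Add(Mul(-7102, Pow(24112, -1)), Mul(Function('O')(Function('m')(12), 410), Pow(367211, -1))) = Add(Mul(-7102, Pow(24112, -1)), Mul(596, Pow(367211, -1))) = Add(Mul(-7102, Rational(1, 24112)), Mul(596, Rational(1, 367211))) = Add(Rational(-3551, 12056), Rational(596, 367211)) = Rational(-1296780885, 4427095816)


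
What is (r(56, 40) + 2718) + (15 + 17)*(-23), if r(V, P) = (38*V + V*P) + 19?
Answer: 6369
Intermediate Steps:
r(V, P) = 19 + 38*V + P*V (r(V, P) = (38*V + P*V) + 19 = 19 + 38*V + P*V)
(r(56, 40) + 2718) + (15 + 17)*(-23) = ((19 + 38*56 + 40*56) + 2718) + (15 + 17)*(-23) = ((19 + 2128 + 2240) + 2718) + 32*(-23) = (4387 + 2718) - 736 = 7105 - 736 = 6369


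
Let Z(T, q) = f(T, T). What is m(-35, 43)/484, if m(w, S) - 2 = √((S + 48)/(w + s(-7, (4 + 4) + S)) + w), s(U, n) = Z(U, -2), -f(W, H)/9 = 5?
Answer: 1/242 + 7*I*√295/9680 ≈ 0.0041322 + 0.01242*I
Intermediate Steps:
f(W, H) = -45 (f(W, H) = -9*5 = -45)
Z(T, q) = -45
s(U, n) = -45
m(w, S) = 2 + √(w + (48 + S)/(-45 + w)) (m(w, S) = 2 + √((S + 48)/(w - 45) + w) = 2 + √((48 + S)/(-45 + w) + w) = 2 + √(w + (48 + S)/(-45 + w)))
m(-35, 43)/484 = (2 + √((48 + 43 - 35*(-45 - 35))/(-45 - 35)))/484 = (2 + √((48 + 43 - 35*(-80))/(-80)))*(1/484) = (2 + √(-(48 + 43 + 2800)/80))*(1/484) = (2 + √(-1/80*2891))*(1/484) = (2 + √(-2891/80))*(1/484) = (2 + 7*I*√295/20)*(1/484) = 1/242 + 7*I*√295/9680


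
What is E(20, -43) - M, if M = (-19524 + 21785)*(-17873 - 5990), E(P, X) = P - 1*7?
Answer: 53954256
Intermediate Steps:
E(P, X) = -7 + P (E(P, X) = P - 7 = -7 + P)
M = -53954243 (M = 2261*(-23863) = -53954243)
E(20, -43) - M = (-7 + 20) - 1*(-53954243) = 13 + 53954243 = 53954256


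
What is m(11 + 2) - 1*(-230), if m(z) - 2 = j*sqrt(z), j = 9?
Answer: 232 + 9*sqrt(13) ≈ 264.45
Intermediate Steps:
m(z) = 2 + 9*sqrt(z)
m(11 + 2) - 1*(-230) = (2 + 9*sqrt(11 + 2)) - 1*(-230) = (2 + 9*sqrt(13)) + 230 = 232 + 9*sqrt(13)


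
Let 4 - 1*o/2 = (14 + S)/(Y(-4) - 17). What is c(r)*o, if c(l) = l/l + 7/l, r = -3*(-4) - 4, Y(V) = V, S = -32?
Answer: 165/14 ≈ 11.786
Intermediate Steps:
r = 8 (r = 12 - 4 = 8)
o = 44/7 (o = 8 - 2*(14 - 32)/(-4 - 17) = 8 - (-36)/(-21) = 8 - (-36)*(-1)/21 = 8 - 2*6/7 = 8 - 12/7 = 44/7 ≈ 6.2857)
c(l) = 1 + 7/l
c(r)*o = ((7 + 8)/8)*(44/7) = ((⅛)*15)*(44/7) = (15/8)*(44/7) = 165/14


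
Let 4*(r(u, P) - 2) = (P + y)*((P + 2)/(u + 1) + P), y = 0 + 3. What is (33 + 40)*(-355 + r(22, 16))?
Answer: -917683/46 ≈ -19950.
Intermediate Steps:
y = 3
r(u, P) = 2 + (3 + P)*(P + (2 + P)/(1 + u))/4 (r(u, P) = 2 + ((P + 3)*((P + 2)/(u + 1) + P))/4 = 2 + ((3 + P)*((2 + P)/(1 + u) + P))/4 = 2 + ((3 + P)*(P + (2 + P)/(1 + u)))/4 = 2 + (3 + P)*(P + (2 + P)/(1 + u))/4)
(33 + 40)*(-355 + r(22, 16)) = (33 + 40)*(-355 + (14 + 2*16² + 8*16 + 8*22 + 22*16² + 3*16*22)/(4*(1 + 22))) = 73*(-355 + (¼)*(14 + 2*256 + 128 + 176 + 22*256 + 1056)/23) = 73*(-355 + (¼)*(1/23)*(14 + 512 + 128 + 176 + 5632 + 1056)) = 73*(-355 + (¼)*(1/23)*7518) = 73*(-355 + 3759/46) = 73*(-12571/46) = -917683/46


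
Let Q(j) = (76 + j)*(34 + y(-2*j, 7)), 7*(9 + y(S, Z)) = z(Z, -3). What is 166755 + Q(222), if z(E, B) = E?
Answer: 174503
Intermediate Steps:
y(S, Z) = -9 + Z/7
Q(j) = 1976 + 26*j (Q(j) = (76 + j)*(34 + (-9 + (1/7)*7)) = (76 + j)*(34 + (-9 + 1)) = (76 + j)*(34 - 8) = (76 + j)*26 = 1976 + 26*j)
166755 + Q(222) = 166755 + (1976 + 26*222) = 166755 + (1976 + 5772) = 166755 + 7748 = 174503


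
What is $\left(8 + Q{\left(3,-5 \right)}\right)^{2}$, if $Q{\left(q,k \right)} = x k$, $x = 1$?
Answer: $9$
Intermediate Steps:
$Q{\left(q,k \right)} = k$ ($Q{\left(q,k \right)} = 1 k = k$)
$\left(8 + Q{\left(3,-5 \right)}\right)^{2} = \left(8 - 5\right)^{2} = 3^{2} = 9$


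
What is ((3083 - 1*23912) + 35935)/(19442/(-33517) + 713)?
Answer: 38946754/1836783 ≈ 21.204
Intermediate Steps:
((3083 - 1*23912) + 35935)/(19442/(-33517) + 713) = ((3083 - 23912) + 35935)/(19442*(-1/33517) + 713) = (-20829 + 35935)/(-19442/33517 + 713) = 15106/(23878179/33517) = 15106*(33517/23878179) = 38946754/1836783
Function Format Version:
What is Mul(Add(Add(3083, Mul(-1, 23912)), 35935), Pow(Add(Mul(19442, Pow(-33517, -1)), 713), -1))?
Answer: Rational(38946754, 1836783) ≈ 21.204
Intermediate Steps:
Mul(Add(Add(3083, Mul(-1, 23912)), 35935), Pow(Add(Mul(19442, Pow(-33517, -1)), 713), -1)) = Mul(Add(Add(3083, -23912), 35935), Pow(Add(Mul(19442, Rational(-1, 33517)), 713), -1)) = Mul(Add(-20829, 35935), Pow(Add(Rational(-19442, 33517), 713), -1)) = Mul(15106, Pow(Rational(23878179, 33517), -1)) = Mul(15106, Rational(33517, 23878179)) = Rational(38946754, 1836783)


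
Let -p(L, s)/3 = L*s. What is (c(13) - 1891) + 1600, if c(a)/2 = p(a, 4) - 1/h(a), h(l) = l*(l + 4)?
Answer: -133265/221 ≈ -603.01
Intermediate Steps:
h(l) = l*(4 + l)
p(L, s) = -3*L*s
c(a) = -24*a - 2/(a*(4 + a)) (c(a) = 2*(-3*a*4 - 1/(a*(4 + a))) = 2*(-12*a - 1/(a*(4 + a))) = -24*a - 2/(a*(4 + a)))
(c(13) - 1891) + 1600 = (2*(-1 + 12*13²*(-4 - 1*13))/(13*(4 + 13)) - 1891) + 1600 = (2*(1/13)*(-1 + 12*169*(-4 - 13))/17 - 1891) + 1600 = (2*(1/13)*(1/17)*(-1 + 12*169*(-17)) - 1891) + 1600 = (2*(1/13)*(1/17)*(-1 - 34476) - 1891) + 1600 = (2*(1/13)*(1/17)*(-34477) - 1891) + 1600 = (-68954/221 - 1891) + 1600 = -486865/221 + 1600 = -133265/221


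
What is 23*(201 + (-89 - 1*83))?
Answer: 667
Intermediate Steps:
23*(201 + (-89 - 1*83)) = 23*(201 + (-89 - 83)) = 23*(201 - 172) = 23*29 = 667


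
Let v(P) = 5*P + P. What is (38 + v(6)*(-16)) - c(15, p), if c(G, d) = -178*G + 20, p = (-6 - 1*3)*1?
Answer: 2112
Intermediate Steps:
p = -9 (p = (-6 - 3)*1 = -9*1 = -9)
c(G, d) = 20 - 178*G
v(P) = 6*P
(38 + v(6)*(-16)) - c(15, p) = (38 + (6*6)*(-16)) - (20 - 178*15) = (38 + 36*(-16)) - (20 - 2670) = (38 - 576) - 1*(-2650) = -538 + 2650 = 2112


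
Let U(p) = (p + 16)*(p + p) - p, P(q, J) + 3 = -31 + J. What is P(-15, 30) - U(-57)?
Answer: -4735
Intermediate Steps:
P(q, J) = -34 + J (P(q, J) = -3 + (-31 + J) = -34 + J)
U(p) = -p + 2*p*(16 + p) (U(p) = (16 + p)*(2*p) - p = 2*p*(16 + p) - p = -p + 2*p*(16 + p))
P(-15, 30) - U(-57) = (-34 + 30) - (-57)*(31 + 2*(-57)) = -4 - (-57)*(31 - 114) = -4 - (-57)*(-83) = -4 - 1*4731 = -4 - 4731 = -4735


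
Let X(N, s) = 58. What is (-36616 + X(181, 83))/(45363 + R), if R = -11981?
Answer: -18279/16691 ≈ -1.0951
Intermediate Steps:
(-36616 + X(181, 83))/(45363 + R) = (-36616 + 58)/(45363 - 11981) = -36558/33382 = -36558*1/33382 = -18279/16691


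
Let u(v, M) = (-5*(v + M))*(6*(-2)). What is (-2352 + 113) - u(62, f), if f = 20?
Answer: -7159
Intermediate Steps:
u(v, M) = 60*M + 60*v (u(v, M) = -5*(M + v)*(-12) = (-5*M - 5*v)*(-12) = 60*M + 60*v)
(-2352 + 113) - u(62, f) = (-2352 + 113) - (60*20 + 60*62) = -2239 - (1200 + 3720) = -2239 - 1*4920 = -2239 - 4920 = -7159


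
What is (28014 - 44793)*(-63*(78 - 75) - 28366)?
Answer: 479124345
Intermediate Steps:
(28014 - 44793)*(-63*(78 - 75) - 28366) = -16779*(-63*3 - 28366) = -16779*(-189 - 28366) = -16779*(-28555) = 479124345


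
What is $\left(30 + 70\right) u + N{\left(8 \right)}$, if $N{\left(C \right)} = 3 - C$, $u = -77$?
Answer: $-7705$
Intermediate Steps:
$\left(30 + 70\right) u + N{\left(8 \right)} = \left(30 + 70\right) \left(-77\right) + \left(3 - 8\right) = 100 \left(-77\right) + \left(3 - 8\right) = -7700 - 5 = -7705$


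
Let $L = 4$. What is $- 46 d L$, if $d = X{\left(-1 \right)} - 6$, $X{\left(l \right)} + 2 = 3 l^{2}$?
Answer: $920$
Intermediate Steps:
$X{\left(l \right)} = -2 + 3 l^{2}$
$d = -5$ ($d = \left(-2 + 3 \left(-1\right)^{2}\right) - 6 = \left(-2 + 3 \cdot 1\right) - 6 = \left(-2 + 3\right) - 6 = 1 - 6 = -5$)
$- 46 d L = \left(-46\right) \left(-5\right) 4 = 230 \cdot 4 = 920$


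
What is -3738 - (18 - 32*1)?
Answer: -3724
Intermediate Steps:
-3738 - (18 - 32*1) = -3738 - (18 - 32) = -3738 - 1*(-14) = -3738 + 14 = -3724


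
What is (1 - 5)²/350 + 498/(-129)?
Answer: -28706/7525 ≈ -3.8148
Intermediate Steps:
(1 - 5)²/350 + 498/(-129) = (-4)²*(1/350) + 498*(-1/129) = 16*(1/350) - 166/43 = 8/175 - 166/43 = -28706/7525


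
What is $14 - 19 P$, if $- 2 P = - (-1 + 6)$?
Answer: $- \frac{67}{2} \approx -33.5$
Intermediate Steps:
$P = \frac{5}{2}$ ($P = - \frac{\left(-1\right) \left(-1 + 6\right)}{2} = - \frac{\left(-1\right) 5}{2} = \left(- \frac{1}{2}\right) \left(-5\right) = \frac{5}{2} \approx 2.5$)
$14 - 19 P = 14 - \frac{95}{2} = - \frac{67}{2}$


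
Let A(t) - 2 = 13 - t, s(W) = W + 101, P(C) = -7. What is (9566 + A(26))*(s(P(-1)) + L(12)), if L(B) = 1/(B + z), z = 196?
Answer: 14371455/16 ≈ 8.9822e+5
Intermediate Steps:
L(B) = 1/(196 + B) (L(B) = 1/(B + 196) = 1/(196 + B))
s(W) = 101 + W
A(t) = 15 - t (A(t) = 2 + (13 - t) = 15 - t)
(9566 + A(26))*(s(P(-1)) + L(12)) = (9566 + (15 - 1*26))*((101 - 7) + 1/(196 + 12)) = (9566 + (15 - 26))*(94 + 1/208) = (9566 - 11)*(94 + 1/208) = 9555*(19553/208) = 14371455/16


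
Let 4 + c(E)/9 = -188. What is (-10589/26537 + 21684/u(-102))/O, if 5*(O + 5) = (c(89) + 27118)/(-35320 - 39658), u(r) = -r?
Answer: -70365165995/1680535136 ≈ -41.871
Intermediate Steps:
c(E) = -1728 (c(E) = -36 + 9*(-188) = -36 - 1692 = -1728)
O = -189984/37489 (O = -5 + ((-1728 + 27118)/(-35320 - 39658))/5 = -5 + (25390/(-74978))/5 = -5 + (25390*(-1/74978))/5 = -5 + (⅕)*(-12695/37489) = -5 - 2539/37489 = -189984/37489 ≈ -5.0677)
(-10589/26537 + 21684/u(-102))/O = (-10589/26537 + 21684/((-1*(-102))))/(-189984/37489) = (-10589*1/26537 + 21684/102)*(-37489/189984) = (-10589/26537 + 21684*(1/102))*(-37489/189984) = (-10589/26537 + 3614/17)*(-37489/189984) = (5630865/26537)*(-37489/189984) = -70365165995/1680535136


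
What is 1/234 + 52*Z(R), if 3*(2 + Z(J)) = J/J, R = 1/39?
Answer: -20279/234 ≈ -86.662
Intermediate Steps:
R = 1/39 ≈ 0.025641
Z(J) = -5/3 (Z(J) = -2 + (J/J)/3 = -2 + (⅓)*1 = -2 + ⅓ = -5/3)
1/234 + 52*Z(R) = 1/234 + 52*(-5/3) = 1/234 - 260/3 = -20279/234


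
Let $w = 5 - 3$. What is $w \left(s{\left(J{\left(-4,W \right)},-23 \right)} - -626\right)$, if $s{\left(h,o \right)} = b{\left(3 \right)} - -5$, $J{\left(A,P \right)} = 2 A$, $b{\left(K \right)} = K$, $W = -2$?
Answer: $1268$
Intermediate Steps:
$s{\left(h,o \right)} = 8$ ($s{\left(h,o \right)} = 3 - -5 = 3 + 5 = 8$)
$w = 2$ ($w = 5 - 3 = 2$)
$w \left(s{\left(J{\left(-4,W \right)},-23 \right)} - -626\right) = 2 \left(8 - -626\right) = 2 \left(8 + 626\right) = 2 \cdot 634 = 1268$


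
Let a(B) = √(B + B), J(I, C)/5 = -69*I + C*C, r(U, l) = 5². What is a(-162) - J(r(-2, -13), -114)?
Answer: -56355 + 18*I ≈ -56355.0 + 18.0*I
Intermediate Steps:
r(U, l) = 25
J(I, C) = -345*I + 5*C² (J(I, C) = 5*(-69*I + C*C) = 5*(-69*I + C²) = 5*(C² - 69*I) = -345*I + 5*C²)
a(B) = √2*√B (a(B) = √(2*B) = √2*√B)
a(-162) - J(r(-2, -13), -114) = √2*√(-162) - (-345*25 + 5*(-114)²) = √2*(9*I*√2) - (-8625 + 5*12996) = 18*I - (-8625 + 64980) = 18*I - 1*56355 = 18*I - 56355 = -56355 + 18*I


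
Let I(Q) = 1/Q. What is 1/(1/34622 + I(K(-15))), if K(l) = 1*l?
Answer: -519330/34607 ≈ -15.007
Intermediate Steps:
K(l) = l
1/(1/34622 + I(K(-15))) = 1/(1/34622 + 1/(-15)) = 1/(1/34622 - 1/15) = 1/(-34607/519330) = -519330/34607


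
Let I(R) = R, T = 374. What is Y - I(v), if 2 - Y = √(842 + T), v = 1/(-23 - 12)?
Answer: 71/35 - 8*√19 ≈ -32.843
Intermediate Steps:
v = -1/35 (v = 1/(-35) = -1/35 ≈ -0.028571)
Y = 2 - 8*√19 (Y = 2 - √(842 + 374) = 2 - √1216 = 2 - 8*√19 ≈ -32.871)
Y - I(v) = (2 - 8*√19) - 1*(-1/35) = (2 - 8*√19) + 1/35 = 71/35 - 8*√19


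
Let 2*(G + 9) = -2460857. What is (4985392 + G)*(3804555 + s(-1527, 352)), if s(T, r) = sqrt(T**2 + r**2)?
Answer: 28571861835495/2 + 127668453*sqrt(8497)/2 ≈ 1.4292e+13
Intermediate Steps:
G = -2460875/2 (G = -9 + (1/2)*(-2460857) = -9 - 2460857/2 = -2460875/2 ≈ -1.2304e+6)
(4985392 + G)*(3804555 + s(-1527, 352)) = (4985392 - 2460875/2)*(3804555 + sqrt((-1527)**2 + 352**2)) = 7509909*(3804555 + sqrt(2331729 + 123904))/2 = 7509909*(3804555 + sqrt(2455633))/2 = 7509909*(3804555 + 17*sqrt(8497))/2 = 28571861835495/2 + 127668453*sqrt(8497)/2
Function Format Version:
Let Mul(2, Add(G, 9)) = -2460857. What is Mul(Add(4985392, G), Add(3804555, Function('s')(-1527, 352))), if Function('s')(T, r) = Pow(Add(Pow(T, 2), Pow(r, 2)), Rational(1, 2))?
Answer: Add(Rational(28571861835495, 2), Mul(Rational(127668453, 2), Pow(8497, Rational(1, 2)))) ≈ 1.4292e+13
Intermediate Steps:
G = Rational(-2460875, 2) (G = Add(-9, Mul(Rational(1, 2), -2460857)) = Add(-9, Rational(-2460857, 2)) = Rational(-2460875, 2) ≈ -1.2304e+6)
Mul(Add(4985392, G), Add(3804555, Function('s')(-1527, 352))) = Mul(Add(4985392, Rational(-2460875, 2)), Add(3804555, Pow(Add(Pow(-1527, 2), Pow(352, 2)), Rational(1, 2)))) = Mul(Rational(7509909, 2), Add(3804555, Pow(Add(2331729, 123904), Rational(1, 2)))) = Mul(Rational(7509909, 2), Add(3804555, Pow(2455633, Rational(1, 2)))) = Mul(Rational(7509909, 2), Add(3804555, Mul(17, Pow(8497, Rational(1, 2))))) = Add(Rational(28571861835495, 2), Mul(Rational(127668453, 2), Pow(8497, Rational(1, 2))))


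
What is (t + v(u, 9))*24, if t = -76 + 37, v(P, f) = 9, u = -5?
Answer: -720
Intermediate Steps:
t = -39
(t + v(u, 9))*24 = (-39 + 9)*24 = -30*24 = -720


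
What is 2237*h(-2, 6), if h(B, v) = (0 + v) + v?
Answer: 26844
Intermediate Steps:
h(B, v) = 2*v (h(B, v) = v + v = 2*v)
2237*h(-2, 6) = 2237*(2*6) = 2237*12 = 26844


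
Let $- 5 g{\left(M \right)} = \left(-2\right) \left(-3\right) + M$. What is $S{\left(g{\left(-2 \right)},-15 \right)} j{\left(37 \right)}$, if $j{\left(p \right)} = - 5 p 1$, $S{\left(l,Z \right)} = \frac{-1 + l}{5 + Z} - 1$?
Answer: $\frac{1517}{10} \approx 151.7$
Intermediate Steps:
$g{\left(M \right)} = - \frac{6}{5} - \frac{M}{5}$ ($g{\left(M \right)} = - \frac{\left(-2\right) \left(-3\right) + M}{5} = - \frac{6 + M}{5} = - \frac{6}{5} - \frac{M}{5}$)
$S{\left(l,Z \right)} = -1 + \frac{-1 + l}{5 + Z}$ ($S{\left(l,Z \right)} = \frac{-1 + l}{5 + Z} - 1 = -1 + \frac{-1 + l}{5 + Z}$)
$j{\left(p \right)} = - 5 p$
$S{\left(g{\left(-2 \right)},-15 \right)} j{\left(37 \right)} = \frac{-6 - \frac{4}{5} - -15}{5 - 15} \left(\left(-5\right) 37\right) = \frac{-6 + \left(- \frac{6}{5} + \frac{2}{5}\right) + 15}{-10} \left(-185\right) = - \frac{-6 - \frac{4}{5} + 15}{10} \left(-185\right) = \left(- \frac{1}{10}\right) \frac{41}{5} \left(-185\right) = \left(- \frac{41}{50}\right) \left(-185\right) = \frac{1517}{10}$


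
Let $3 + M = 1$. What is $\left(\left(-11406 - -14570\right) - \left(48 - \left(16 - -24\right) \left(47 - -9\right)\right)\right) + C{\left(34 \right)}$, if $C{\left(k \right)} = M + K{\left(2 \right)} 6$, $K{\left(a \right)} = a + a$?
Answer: $5378$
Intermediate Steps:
$M = -2$ ($M = -3 + 1 = -2$)
$K{\left(a \right)} = 2 a$
$C{\left(k \right)} = 22$ ($C{\left(k \right)} = -2 + 2 \cdot 2 \cdot 6 = -2 + 4 \cdot 6 = -2 + 24 = 22$)
$\left(\left(-11406 - -14570\right) - \left(48 - \left(16 - -24\right) \left(47 - -9\right)\right)\right) + C{\left(34 \right)} = \left(\left(-11406 - -14570\right) - \left(48 - \left(16 - -24\right) \left(47 - -9\right)\right)\right) + 22 = \left(\left(-11406 + 14570\right) - \left(48 - \left(16 + 24\right) \left(47 + 9\right)\right)\right) + 22 = \left(3164 + \left(40 \cdot 56 - 48\right)\right) + 22 = \left(3164 + \left(2240 - 48\right)\right) + 22 = \left(3164 + 2192\right) + 22 = 5356 + 22 = 5378$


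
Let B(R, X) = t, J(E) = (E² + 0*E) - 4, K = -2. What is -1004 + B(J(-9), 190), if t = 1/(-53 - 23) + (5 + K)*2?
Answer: -75849/76 ≈ -998.01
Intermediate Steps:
J(E) = -4 + E² (J(E) = (E² + 0) - 4 = E² - 4 = -4 + E²)
t = 455/76 (t = 1/(-53 - 23) + (5 - 2)*2 = 1/(-76) + 3*2 = -1/76 + 6 = 455/76 ≈ 5.9868)
B(R, X) = 455/76
-1004 + B(J(-9), 190) = -1004 + 455/76 = -75849/76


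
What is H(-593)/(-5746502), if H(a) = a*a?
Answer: -351649/5746502 ≈ -0.061194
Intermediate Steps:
H(a) = a²
H(-593)/(-5746502) = (-593)²/(-5746502) = 351649*(-1/5746502) = -351649/5746502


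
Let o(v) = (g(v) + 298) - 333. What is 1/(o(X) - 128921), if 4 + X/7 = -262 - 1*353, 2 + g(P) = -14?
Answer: -1/128972 ≈ -7.7536e-6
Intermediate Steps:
g(P) = -16 (g(P) = -2 - 14 = -16)
X = -4333 (X = -28 + 7*(-262 - 1*353) = -28 + 7*(-262 - 353) = -28 + 7*(-615) = -28 - 4305 = -4333)
o(v) = -51 (o(v) = (-16 + 298) - 333 = 282 - 333 = -51)
1/(o(X) - 128921) = 1/(-51 - 128921) = 1/(-128972) = -1/128972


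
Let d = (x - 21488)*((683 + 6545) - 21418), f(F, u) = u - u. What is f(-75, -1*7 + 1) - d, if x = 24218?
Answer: 38738700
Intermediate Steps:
f(F, u) = 0
d = -38738700 (d = (24218 - 21488)*((683 + 6545) - 21418) = 2730*(7228 - 21418) = 2730*(-14190) = -38738700)
f(-75, -1*7 + 1) - d = 0 - 1*(-38738700) = 0 + 38738700 = 38738700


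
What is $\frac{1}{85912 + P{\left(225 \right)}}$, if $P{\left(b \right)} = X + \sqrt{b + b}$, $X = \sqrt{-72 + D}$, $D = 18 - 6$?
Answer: $\frac{1}{85912 + 15 \sqrt{2} + 2 i \sqrt{15}} \approx 1.1637 \cdot 10^{-5} - 1.0 \cdot 10^{-9} i$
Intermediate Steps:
$D = 12$ ($D = 18 - 6 = 12$)
$X = 2 i \sqrt{15}$ ($X = \sqrt{-72 + 12} = \sqrt{-60} = 2 i \sqrt{15} \approx 7.746 i$)
$P{\left(b \right)} = \sqrt{2} \sqrt{b} + 2 i \sqrt{15}$ ($P{\left(b \right)} = 2 i \sqrt{15} + \sqrt{b + b} = 2 i \sqrt{15} + \sqrt{2 b} = 2 i \sqrt{15} + \sqrt{2} \sqrt{b} = \sqrt{2} \sqrt{b} + 2 i \sqrt{15}$)
$\frac{1}{85912 + P{\left(225 \right)}} = \frac{1}{85912 + \left(\sqrt{2} \sqrt{225} + 2 i \sqrt{15}\right)} = \frac{1}{85912 + \left(\sqrt{2} \cdot 15 + 2 i \sqrt{15}\right)} = \frac{1}{85912 + \left(15 \sqrt{2} + 2 i \sqrt{15}\right)} = \frac{1}{85912 + 15 \sqrt{2} + 2 i \sqrt{15}}$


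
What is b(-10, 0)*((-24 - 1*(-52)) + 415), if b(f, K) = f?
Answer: -4430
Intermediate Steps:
b(-10, 0)*((-24 - 1*(-52)) + 415) = -10*((-24 - 1*(-52)) + 415) = -10*((-24 + 52) + 415) = -10*(28 + 415) = -10*443 = -4430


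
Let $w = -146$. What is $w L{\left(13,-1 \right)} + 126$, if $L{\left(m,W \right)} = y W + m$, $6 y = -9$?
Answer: $-1991$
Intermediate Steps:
$y = - \frac{3}{2}$ ($y = \frac{1}{6} \left(-9\right) = - \frac{3}{2} \approx -1.5$)
$L{\left(m,W \right)} = m - \frac{3 W}{2}$ ($L{\left(m,W \right)} = - \frac{3 W}{2} + m = m - \frac{3 W}{2}$)
$w L{\left(13,-1 \right)} + 126 = - 146 \left(13 - - \frac{3}{2}\right) + 126 = - 146 \left(13 + \frac{3}{2}\right) + 126 = \left(-146\right) \frac{29}{2} + 126 = -2117 + 126 = -1991$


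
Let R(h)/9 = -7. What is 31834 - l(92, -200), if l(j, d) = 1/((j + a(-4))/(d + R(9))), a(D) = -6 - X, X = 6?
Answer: 2546983/80 ≈ 31837.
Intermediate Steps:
R(h) = -63 (R(h) = 9*(-7) = -63)
a(D) = -12 (a(D) = -6 - 1*6 = -6 - 6 = -12)
l(j, d) = (-63 + d)/(-12 + j) (l(j, d) = 1/((j - 12)/(d - 63)) = 1/((-12 + j)/(-63 + d)) = (-63 + d)/(-12 + j))
31834 - l(92, -200) = 31834 - (-63 - 200)/(-12 + 92) = 31834 - (-263)/80 = 31834 - 1*(-263/80) = 31834 + 263/80 = 2546983/80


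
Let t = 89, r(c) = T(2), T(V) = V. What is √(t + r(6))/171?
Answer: √91/171 ≈ 0.055786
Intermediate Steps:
r(c) = 2
√(t + r(6))/171 = √(89 + 2)/171 = √91*(1/171) = √91/171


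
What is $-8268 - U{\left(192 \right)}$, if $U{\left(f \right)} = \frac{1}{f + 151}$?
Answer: $- \frac{2835925}{343} \approx -8268.0$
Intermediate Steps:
$U{\left(f \right)} = \frac{1}{151 + f}$
$-8268 - U{\left(192 \right)} = -8268 - \frac{1}{151 + 192} = -8268 - \frac{1}{343} = - \frac{2835925}{343}$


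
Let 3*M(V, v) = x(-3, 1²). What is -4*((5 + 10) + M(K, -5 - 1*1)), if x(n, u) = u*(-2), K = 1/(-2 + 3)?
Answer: -172/3 ≈ -57.333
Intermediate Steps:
K = 1 (K = 1/1 = 1)
x(n, u) = -2*u
M(V, v) = -⅔ (M(V, v) = (-2*1²)/3 = (-2*1)/3 = (⅓)*(-2) = -⅔)
-4*((5 + 10) + M(K, -5 - 1*1)) = -4*((5 + 10) - ⅔) = -4*(15 - ⅔) = -4*43/3 = -172/3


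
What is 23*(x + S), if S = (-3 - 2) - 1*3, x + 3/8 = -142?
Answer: -27669/8 ≈ -3458.6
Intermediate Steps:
x = -1139/8 (x = -3/8 - 142 = -1139/8 ≈ -142.38)
S = -8 (S = -5 - 3 = -8)
23*(x + S) = 23*(-1139/8 - 8) = 23*(-1203/8) = -27669/8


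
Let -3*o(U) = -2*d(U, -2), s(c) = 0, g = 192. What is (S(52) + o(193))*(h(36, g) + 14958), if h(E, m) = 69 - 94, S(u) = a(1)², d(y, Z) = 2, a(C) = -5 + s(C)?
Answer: 1179707/3 ≈ 3.9324e+5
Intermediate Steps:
a(C) = -5 (a(C) = -5 + 0 = -5)
S(u) = 25 (S(u) = (-5)² = 25)
o(U) = 4/3 (o(U) = -(-2)*2/3 = -⅓*(-4) = 4/3)
h(E, m) = -25
(S(52) + o(193))*(h(36, g) + 14958) = (25 + 4/3)*(-25 + 14958) = (79/3)*14933 = 1179707/3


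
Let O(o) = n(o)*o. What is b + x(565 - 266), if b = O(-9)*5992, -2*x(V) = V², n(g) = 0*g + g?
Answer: 881303/2 ≈ 4.4065e+5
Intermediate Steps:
n(g) = g (n(g) = 0 + g = g)
O(o) = o² (O(o) = o*o = o²)
x(V) = -V²/2
b = 485352 (b = (-9)²*5992 = 81*5992 = 485352)
b + x(565 - 266) = 485352 - (565 - 266)²/2 = 485352 - ½*299² = 485352 - ½*89401 = 485352 - 89401/2 = 881303/2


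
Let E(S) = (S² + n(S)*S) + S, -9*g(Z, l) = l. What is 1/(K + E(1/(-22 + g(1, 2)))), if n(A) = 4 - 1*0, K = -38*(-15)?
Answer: 40000/22791081 ≈ 0.0017551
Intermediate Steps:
g(Z, l) = -l/9
K = 570
n(A) = 4 (n(A) = 4 + 0 = 4)
E(S) = S² + 5*S (E(S) = (S² + 4*S) + S = S² + 5*S)
1/(K + E(1/(-22 + g(1, 2)))) = 1/(570 + (5 + 1/(-22 - ⅑*2))/(-22 - ⅑*2)) = 1/(570 + (5 + 1/(-22 - 2/9))/(-22 - 2/9)) = 1/(570 + (5 + 1/(-200/9))/(-200/9)) = 1/(570 - 9*(5 - 9/200)/200) = 1/(570 - 9/200*991/200) = 1/(570 - 8919/40000) = 1/(22791081/40000) = 40000/22791081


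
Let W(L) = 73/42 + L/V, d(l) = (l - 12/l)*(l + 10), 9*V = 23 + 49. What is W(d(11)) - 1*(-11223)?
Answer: 20791385/1848 ≈ 11251.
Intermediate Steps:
V = 8 (V = (23 + 49)/9 = (⅑)*72 = 8)
d(l) = (10 + l)*(l - 12/l) (d(l) = (l - 12/l)*(10 + l) = (10 + l)*(l - 12/l))
W(L) = 73/42 + L/8
W(d(11)) - 1*(-11223) = (73/42 + (-12 + 11² - 120/11 + 10*11)/8) - 1*(-11223) = (73/42 + (-12 + 121 - 120*1/11 + 110)/8) + 11223 = (73/42 + (-12 + 121 - 120/11 + 110)/8) + 11223 = (73/42 + (⅛)*(2289/11)) + 11223 = (73/42 + 2289/88) + 11223 = 51281/1848 + 11223 = 20791385/1848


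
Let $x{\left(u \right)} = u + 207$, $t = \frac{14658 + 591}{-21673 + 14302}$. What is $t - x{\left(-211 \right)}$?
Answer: $\frac{365}{189} \approx 1.9312$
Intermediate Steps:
$t = - \frac{391}{189}$ ($t = \frac{15249}{-7371} = 15249 \left(- \frac{1}{7371}\right) = - \frac{391}{189} \approx -2.0688$)
$x{\left(u \right)} = 207 + u$
$t - x{\left(-211 \right)} = - \frac{391}{189} - \left(207 - 211\right) = - \frac{391}{189} - -4 = - \frac{391}{189} + 4 = \frac{365}{189}$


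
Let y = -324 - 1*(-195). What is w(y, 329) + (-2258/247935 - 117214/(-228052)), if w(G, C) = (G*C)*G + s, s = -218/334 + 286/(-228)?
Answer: 81853217880193496446/14950666368605 ≈ 5.4749e+6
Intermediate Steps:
s = -36307/19038 (s = -218*1/334 + 286*(-1/228) = -109/167 - 143/114 = -36307/19038 ≈ -1.9071)
y = -129 (y = -324 + 195 = -129)
w(G, C) = -36307/19038 + C*G**2 (w(G, C) = (G*C)*G - 36307/19038 = (C*G)*G - 36307/19038 = C*G**2 - 36307/19038 = -36307/19038 + C*G**2)
w(y, 329) + (-2258/247935 - 117214/(-228052)) = (-36307/19038 + 329*(-129)**2) + (-2258/247935 - 117214/(-228052)) = (-36307/19038 + 329*16641) + (-2258*1/247935 - 117214*(-1/228052)) = (-36307/19038 + 5474889) + (-2258/247935 + 58607/114026) = 104230900475/19038 + 14273255837/28271036310 = 81853217880193496446/14950666368605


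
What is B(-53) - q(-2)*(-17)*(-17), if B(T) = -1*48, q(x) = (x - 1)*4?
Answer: 3420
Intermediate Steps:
q(x) = -4 + 4*x (q(x) = (-1 + x)*4 = -4 + 4*x)
B(T) = -48
B(-53) - q(-2)*(-17)*(-17) = -48 - (-4 + 4*(-2))*(-17)*(-17) = -48 - (-4 - 8)*(-17)*(-17) = -48 - (-12*(-17))*(-17) = -48 - 204*(-17) = -48 - 1*(-3468) = -48 + 3468 = 3420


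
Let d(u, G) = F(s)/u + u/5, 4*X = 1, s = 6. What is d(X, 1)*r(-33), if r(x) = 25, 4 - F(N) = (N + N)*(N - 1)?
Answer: -22395/4 ≈ -5598.8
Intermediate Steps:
F(N) = 4 - 2*N*(-1 + N) (F(N) = 4 - (N + N)*(N - 1) = 4 - 2*N*(-1 + N))
X = 1/4 (X = (1/4)*1 = 1/4 ≈ 0.25000)
d(u, G) = -56/u + u/5 (d(u, G) = (4 - 2*6**2 + 2*6)/u + u/5 = (4 - 2*36 + 12)/u + u*(1/5) = (4 - 72 + 12)/u + u/5 = -56/u + u/5)
d(X, 1)*r(-33) = (-56/1/4 + (1/5)*(1/4))*25 = (-56*4 + 1/20)*25 = (-224 + 1/20)*25 = -4479/20*25 = -22395/4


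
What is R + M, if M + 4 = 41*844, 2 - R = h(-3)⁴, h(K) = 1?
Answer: 34601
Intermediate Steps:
R = 1 (R = 2 - 1*1⁴ = 2 - 1*1 = 2 - 1 = 1)
M = 34600 (M = -4 + 41*844 = -4 + 34604 = 34600)
R + M = 1 + 34600 = 34601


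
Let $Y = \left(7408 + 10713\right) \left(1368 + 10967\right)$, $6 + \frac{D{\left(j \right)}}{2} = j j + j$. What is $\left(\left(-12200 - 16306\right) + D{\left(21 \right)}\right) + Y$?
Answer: $223494941$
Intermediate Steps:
$D{\left(j \right)} = -12 + 2 j + 2 j^{2}$ ($D{\left(j \right)} = -12 + 2 \left(j j + j\right) = -12 + 2 \left(j^{2} + j\right) = -12 + 2 \left(j + j^{2}\right) = -12 + \left(2 j + 2 j^{2}\right) = -12 + 2 j + 2 j^{2}$)
$Y = 223522535$ ($Y = 18121 \cdot 12335 = 223522535$)
$\left(\left(-12200 - 16306\right) + D{\left(21 \right)}\right) + Y = \left(\left(-12200 - 16306\right) + \left(-12 + 2 \cdot 21 + 2 \cdot 21^{2}\right)\right) + 223522535 = \left(-28506 + \left(-12 + 42 + 2 \cdot 441\right)\right) + 223522535 = \left(-28506 + \left(-12 + 42 + 882\right)\right) + 223522535 = \left(-28506 + 912\right) + 223522535 = -27594 + 223522535 = 223494941$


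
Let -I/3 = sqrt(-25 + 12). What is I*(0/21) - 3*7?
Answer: -21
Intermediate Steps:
I = -3*I*sqrt(13) (I = -3*sqrt(-25 + 12) = -3*I*sqrt(13) ≈ -10.817*I)
I*(0/21) - 3*7 = (-3*I*sqrt(13))*(0/21) - 3*7 = (-3*I*sqrt(13))*(0*(1/21)) - 21 = -3*I*sqrt(13)*0 - 21 = 0 - 21 = -21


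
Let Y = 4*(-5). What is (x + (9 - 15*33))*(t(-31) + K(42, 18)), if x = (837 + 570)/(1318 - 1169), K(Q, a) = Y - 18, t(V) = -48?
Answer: 6106602/149 ≈ 40984.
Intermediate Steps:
Y = -20
K(Q, a) = -38 (K(Q, a) = -20 - 18 = -38)
x = 1407/149 ≈ 9.4429
(x + (9 - 15*33))*(t(-31) + K(42, 18)) = (1407/149 + (9 - 15*33))*(-48 - 38) = (1407/149 + (9 - 495))*(-86) = (1407/149 - 486)*(-86) = -71007/149*(-86) = 6106602/149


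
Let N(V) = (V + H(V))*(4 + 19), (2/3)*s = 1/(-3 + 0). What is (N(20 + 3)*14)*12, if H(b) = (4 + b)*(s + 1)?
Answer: 141036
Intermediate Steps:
s = -½ (s = 3/(2*(-3 + 0)) = (3/2)/(-3) = (3/2)*(-⅓) = -½ ≈ -0.50000)
H(b) = 2 + b/2 (H(b) = (4 + b)*(-½ + 1) = (4 + b)*(½) = 2 + b/2)
N(V) = 46 + 69*V/2 (N(V) = (V + (2 + V/2))*(4 + 19) = (2 + 3*V/2)*23 = 46 + 69*V/2)
(N(20 + 3)*14)*12 = ((46 + 69*(20 + 3)/2)*14)*12 = ((46 + (69/2)*23)*14)*12 = ((46 + 1587/2)*14)*12 = ((1679/2)*14)*12 = 11753*12 = 141036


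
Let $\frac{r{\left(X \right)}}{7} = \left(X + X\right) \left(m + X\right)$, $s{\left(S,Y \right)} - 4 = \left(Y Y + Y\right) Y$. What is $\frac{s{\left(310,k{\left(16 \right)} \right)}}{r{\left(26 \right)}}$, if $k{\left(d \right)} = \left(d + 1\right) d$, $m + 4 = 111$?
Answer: $\frac{5049409}{12103} \approx 417.2$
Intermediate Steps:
$m = 107$ ($m = -4 + 111 = 107$)
$k{\left(d \right)} = d \left(1 + d\right)$ ($k{\left(d \right)} = \left(1 + d\right) d = d \left(1 + d\right)$)
$s{\left(S,Y \right)} = 4 + Y \left(Y + Y^{2}\right)$ ($s{\left(S,Y \right)} = 4 + \left(Y Y + Y\right) Y = 4 + \left(Y^{2} + Y\right) Y = 4 + \left(Y + Y^{2}\right) Y = 4 + Y \left(Y + Y^{2}\right)$)
$r{\left(X \right)} = 14 X \left(107 + X\right)$ ($r{\left(X \right)} = 7 \left(X + X\right) \left(107 + X\right) = 7 \cdot 2 X \left(107 + X\right) = 14 X \left(107 + X\right)$)
$\frac{s{\left(310,k{\left(16 \right)} \right)}}{r{\left(26 \right)}} = \frac{4 + \left(16 \left(1 + 16\right)\right)^{2} + \left(16 \left(1 + 16\right)\right)^{3}}{14 \cdot 26 \left(107 + 26\right)} = \frac{4 + \left(16 \cdot 17\right)^{2} + \left(16 \cdot 17\right)^{3}}{14 \cdot 26 \cdot 133} = \frac{4 + 272^{2} + 272^{3}}{48412} = \left(4 + 73984 + 20123648\right) \frac{1}{48412} = 20197636 \cdot \frac{1}{48412} = \frac{5049409}{12103}$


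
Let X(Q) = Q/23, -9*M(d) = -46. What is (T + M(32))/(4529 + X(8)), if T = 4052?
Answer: 839822/937575 ≈ 0.89574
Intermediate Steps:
M(d) = 46/9 (M(d) = -1/9*(-46) = 46/9)
X(Q) = Q/23 (X(Q) = Q*(1/23) = Q/23)
(T + M(32))/(4529 + X(8)) = (4052 + 46/9)/(4529 + (1/23)*8) = 36514/(9*(4529 + 8/23)) = 36514/(9*(104175/23)) = (36514/9)*(23/104175) = 839822/937575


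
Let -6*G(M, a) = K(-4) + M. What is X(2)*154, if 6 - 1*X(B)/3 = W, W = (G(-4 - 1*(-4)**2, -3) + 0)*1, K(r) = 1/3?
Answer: 3773/3 ≈ 1257.7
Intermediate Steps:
K(r) = 1/3
G(M, a) = -1/18 - M/6 (G(M, a) = -(1/3 + M)/6 = -1/18 - M/6)
W = 59/18 (W = ((-1/18 - (-4 - 1*(-4)**2)/6) + 0)*1 = ((-1/18 - (-4 - 1*16)/6) + 0)*1 = ((-1/18 - (-4 - 16)/6) + 0)*1 = ((-1/18 - 1/6*(-20)) + 0)*1 = ((-1/18 + 10/3) + 0)*1 = (59/18 + 0)*1 = (59/18)*1 = 59/18 ≈ 3.2778)
X(B) = 49/6 (X(B) = 18 - 3*59/18 = 18 - 59/6 = 49/6)
X(2)*154 = (49/6)*154 = 3773/3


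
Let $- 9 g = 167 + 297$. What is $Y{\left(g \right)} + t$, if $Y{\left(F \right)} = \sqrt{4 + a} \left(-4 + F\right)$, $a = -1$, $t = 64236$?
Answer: $64236 - \frac{500 \sqrt{3}}{9} \approx 64140.0$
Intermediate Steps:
$g = - \frac{464}{9}$ ($g = - \frac{167 + 297}{9} = \left(- \frac{1}{9}\right) 464 = - \frac{464}{9} \approx -51.556$)
$Y{\left(F \right)} = \sqrt{3} \left(-4 + F\right)$ ($Y{\left(F \right)} = \sqrt{4 - 1} \left(-4 + F\right) = \sqrt{3} \left(-4 + F\right)$)
$Y{\left(g \right)} + t = \sqrt{3} \left(-4 - \frac{464}{9}\right) + 64236 = \sqrt{3} \left(- \frac{500}{9}\right) + 64236 = - \frac{500 \sqrt{3}}{9} + 64236 = 64236 - \frac{500 \sqrt{3}}{9}$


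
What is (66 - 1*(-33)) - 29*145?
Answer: -4106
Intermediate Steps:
(66 - 1*(-33)) - 29*145 = (66 + 33) - 4205 = 99 - 4205 = -4106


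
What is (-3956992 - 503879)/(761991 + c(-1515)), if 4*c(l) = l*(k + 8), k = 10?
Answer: -2973914/503449 ≈ -5.9071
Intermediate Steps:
c(l) = 9*l/2 (c(l) = (l*(10 + 8))/4 = (l*18)/4 = (18*l)/4 = 9*l/2)
(-3956992 - 503879)/(761991 + c(-1515)) = (-3956992 - 503879)/(761991 + (9/2)*(-1515)) = -4460871/(761991 - 13635/2) = -4460871/1510347/2 = -4460871*2/1510347 = -2973914/503449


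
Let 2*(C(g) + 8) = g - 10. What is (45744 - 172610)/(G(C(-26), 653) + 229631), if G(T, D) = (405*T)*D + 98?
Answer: 126866/6646361 ≈ 0.019088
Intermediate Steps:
C(g) = -13 + g/2 (C(g) = -8 + (g - 10)/2 = -8 + (-10 + g)/2 = -8 + (-5 + g/2) = -13 + g/2)
G(T, D) = 98 + 405*D*T (G(T, D) = 405*D*T + 98 = 98 + 405*D*T)
(45744 - 172610)/(G(C(-26), 653) + 229631) = (45744 - 172610)/((98 + 405*653*(-13 + (½)*(-26))) + 229631) = -126866/((98 + 405*653*(-13 - 13)) + 229631) = -126866/((98 + 405*653*(-26)) + 229631) = -126866/((98 - 6876090) + 229631) = -126866/(-6875992 + 229631) = -126866/(-6646361) = -126866*(-1/6646361) = 126866/6646361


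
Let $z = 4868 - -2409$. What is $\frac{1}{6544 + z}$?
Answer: $\frac{1}{13821} \approx 7.2354 \cdot 10^{-5}$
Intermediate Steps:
$z = 7277$ ($z = 4868 + 2409 = 7277$)
$\frac{1}{6544 + z} = \frac{1}{6544 + 7277} = \frac{1}{13821}$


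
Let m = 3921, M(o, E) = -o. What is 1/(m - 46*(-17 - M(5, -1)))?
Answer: 1/4473 ≈ 0.00022356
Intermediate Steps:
1/(m - 46*(-17 - M(5, -1))) = 1/(3921 - 46*(-17 - (-1)*5)) = 1/(3921 - 46*(-17 - 1*(-5))) = 1/(3921 - 46*(-17 + 5)) = 1/(3921 - 46*(-12)) = 1/(3921 + 552) = 1/4473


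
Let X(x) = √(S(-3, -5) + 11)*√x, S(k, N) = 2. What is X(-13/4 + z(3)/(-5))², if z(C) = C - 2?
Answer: -897/20 ≈ -44.850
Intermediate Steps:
z(C) = -2 + C
X(x) = √13*√x (X(x) = √(2 + 11)*√x = √13*√x)
X(-13/4 + z(3)/(-5))² = (√13*√(-13/4 + (-2 + 3)/(-5)))² = (√13*√(-13*¼ + 1*(-⅕)))² = (√13*√(-13/4 - ⅕))² = (√13*√(-69/20))² = (√13*(I*√345/10))² = (I*√4485/10)² = -897/20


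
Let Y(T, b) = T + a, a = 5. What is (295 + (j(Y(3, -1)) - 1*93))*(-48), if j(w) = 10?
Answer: -10176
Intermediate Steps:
Y(T, b) = 5 + T (Y(T, b) = T + 5 = 5 + T)
(295 + (j(Y(3, -1)) - 1*93))*(-48) = (295 + (10 - 1*93))*(-48) = (295 + (10 - 93))*(-48) = (295 - 83)*(-48) = 212*(-48) = -10176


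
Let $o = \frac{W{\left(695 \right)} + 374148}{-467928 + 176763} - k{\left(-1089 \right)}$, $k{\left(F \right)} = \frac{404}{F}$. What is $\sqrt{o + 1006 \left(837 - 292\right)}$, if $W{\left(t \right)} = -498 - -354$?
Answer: $\frac{\sqrt{5624157405960908990}}{3202815} \approx 740.45$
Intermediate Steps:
$W{\left(t \right)} = -144$ ($W{\left(t \right)} = -498 + 354 = -144$)
$o = - \frac{96553232}{105692895}$ ($o = \frac{-144 + 374148}{-467928 + 176763} - \frac{404}{-1089} = \frac{374004}{-291165} - 404 \left(- \frac{1}{1089}\right) = 374004 \left(- \frac{1}{291165}\right) - - \frac{404}{1089} = - \frac{124668}{97055} + \frac{404}{1089} = - \frac{96553232}{105692895} \approx -0.91353$)
$\sqrt{o + 1006 \left(837 - 292\right)} = \sqrt{- \frac{96553232}{105692895} + 1006 \left(837 - 292\right)} = \sqrt{- \frac{96553232}{105692895} + 1006 \cdot 545} = \sqrt{- \frac{96553232}{105692895} + 548270} = \sqrt{\frac{57948146988418}{105692895}} = \frac{\sqrt{5624157405960908990}}{3202815}$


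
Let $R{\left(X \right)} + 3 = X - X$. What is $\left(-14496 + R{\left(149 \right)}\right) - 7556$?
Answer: $-22055$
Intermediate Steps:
$R{\left(X \right)} = -3$ ($R{\left(X \right)} = -3 + \left(X - X\right) = -3 + 0 = -3$)
$\left(-14496 + R{\left(149 \right)}\right) - 7556 = \left(-14496 - 3\right) - 7556 = -14499 - 7556 = -22055$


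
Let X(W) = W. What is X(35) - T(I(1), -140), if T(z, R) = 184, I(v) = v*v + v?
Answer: -149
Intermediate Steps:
I(v) = v + v**2 (I(v) = v**2 + v = v + v**2)
X(35) - T(I(1), -140) = 35 - 1*184 = 35 - 184 = -149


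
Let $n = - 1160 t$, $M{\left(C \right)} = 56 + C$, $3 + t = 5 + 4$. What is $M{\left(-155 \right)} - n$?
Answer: $6861$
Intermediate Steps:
$t = 6$ ($t = -3 + \left(5 + 4\right) = -3 + 9 = 6$)
$n = -6960$ ($n = \left(-1160\right) 6 = -6960$)
$M{\left(-155 \right)} - n = \left(56 - 155\right) - -6960 = -99 + 6960 = 6861$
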